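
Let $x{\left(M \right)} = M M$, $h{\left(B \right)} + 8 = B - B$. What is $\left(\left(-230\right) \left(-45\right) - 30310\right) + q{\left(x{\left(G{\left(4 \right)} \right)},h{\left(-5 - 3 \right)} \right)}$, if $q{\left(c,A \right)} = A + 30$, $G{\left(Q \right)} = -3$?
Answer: $-19938$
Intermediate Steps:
$h{\left(B \right)} = -8$ ($h{\left(B \right)} = -8 + \left(B - B\right) = -8 + 0 = -8$)
$x{\left(M \right)} = M^{2}$
$q{\left(c,A \right)} = 30 + A$
$\left(\left(-230\right) \left(-45\right) - 30310\right) + q{\left(x{\left(G{\left(4 \right)} \right)},h{\left(-5 - 3 \right)} \right)} = \left(\left(-230\right) \left(-45\right) - 30310\right) + \left(30 - 8\right) = \left(10350 - 30310\right) + 22 = -19960 + 22 = -19938$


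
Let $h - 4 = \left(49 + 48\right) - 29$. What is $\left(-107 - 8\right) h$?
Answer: $-8280$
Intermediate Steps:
$h = 72$ ($h = 4 + \left(\left(49 + 48\right) - 29\right) = 4 + \left(97 - 29\right) = 4 + 68 = 72$)
$\left(-107 - 8\right) h = \left(-107 - 8\right) 72 = \left(-115\right) 72 = -8280$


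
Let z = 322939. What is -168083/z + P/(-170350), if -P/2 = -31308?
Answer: -24427043737/27506329325 ≈ -0.88805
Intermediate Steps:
P = 62616 (P = -2*(-31308) = 62616)
-168083/z + P/(-170350) = -168083/322939 + 62616/(-170350) = -168083*1/322939 + 62616*(-1/170350) = -168083/322939 - 31308/85175 = -24427043737/27506329325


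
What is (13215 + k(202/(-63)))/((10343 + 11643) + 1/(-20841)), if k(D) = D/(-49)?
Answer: 283402218929/471498321525 ≈ 0.60107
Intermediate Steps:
k(D) = -D/49 (k(D) = D*(-1/49) = -D/49)
(13215 + k(202/(-63)))/((10343 + 11643) + 1/(-20841)) = (13215 - 202/(49*(-63)))/((10343 + 11643) + 1/(-20841)) = (13215 - 202*(-1)/(49*63))/(21986 - 1/20841) = (13215 - 1/49*(-202/63))/(458210225/20841) = (13215 + 202/3087)*(20841/458210225) = (40794907/3087)*(20841/458210225) = 283402218929/471498321525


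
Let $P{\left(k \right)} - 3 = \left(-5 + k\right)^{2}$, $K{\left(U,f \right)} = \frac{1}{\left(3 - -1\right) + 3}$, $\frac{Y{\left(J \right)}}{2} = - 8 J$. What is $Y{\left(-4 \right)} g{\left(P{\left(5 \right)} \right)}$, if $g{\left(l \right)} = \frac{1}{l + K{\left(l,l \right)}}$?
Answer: $\frac{224}{11} \approx 20.364$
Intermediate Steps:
$Y{\left(J \right)} = - 16 J$ ($Y{\left(J \right)} = 2 \left(- 8 J\right) = - 16 J$)
$K{\left(U,f \right)} = \frac{1}{7}$ ($K{\left(U,f \right)} = \frac{1}{\left(3 + 1\right) + 3} = \frac{1}{4 + 3} = \frac{1}{7}$)
$P{\left(k \right)} = 3 + \left(-5 + k\right)^{2}$
$g{\left(l \right)} = \frac{1}{\frac{1}{7} + l}$ ($g{\left(l \right)} = \frac{1}{l + \frac{1}{7}} = \frac{1}{\frac{1}{7} + l}$)
$Y{\left(-4 \right)} g{\left(P{\left(5 \right)} \right)} = \left(-16\right) \left(-4\right) \frac{7}{1 + 7 \left(3 + \left(-5 + 5\right)^{2}\right)} = 64 \frac{7}{1 + 7 \left(3 + 0^{2}\right)} = 64 \frac{7}{1 + 7 \left(3 + 0\right)} = 64 \frac{7}{1 + 7 \cdot 3} = 64 \frac{7}{1 + 21} = 64 \cdot \frac{7}{22} = \frac{224}{11}$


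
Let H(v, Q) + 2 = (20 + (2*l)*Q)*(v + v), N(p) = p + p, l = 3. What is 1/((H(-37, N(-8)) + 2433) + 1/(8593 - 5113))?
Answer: 3480/28031401 ≈ 0.00012415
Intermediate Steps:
N(p) = 2*p
H(v, Q) = -2 + 2*v*(20 + 6*Q) (H(v, Q) = -2 + (20 + (2*3)*Q)*(v + v) = -2 + (20 + 6*Q)*(2*v) = -2 + 2*v*(20 + 6*Q))
1/((H(-37, N(-8)) + 2433) + 1/(8593 - 5113)) = 1/(((-2 + 40*(-37) + 12*(2*(-8))*(-37)) + 2433) + 1/(8593 - 5113)) = 1/(((-2 - 1480 + 12*(-16)*(-37)) + 2433) + 1/3480) = 1/(((-2 - 1480 + 7104) + 2433) + 1/3480) = 1/((5622 + 2433) + 1/3480) = 1/(8055 + 1/3480) = 1/(28031401/3480) = 3480/28031401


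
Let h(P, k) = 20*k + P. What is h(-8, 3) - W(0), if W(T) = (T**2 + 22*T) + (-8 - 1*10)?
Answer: 70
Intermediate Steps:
h(P, k) = P + 20*k
W(T) = -18 + T**2 + 22*T (W(T) = (T**2 + 22*T) + (-8 - 10) = (T**2 + 22*T) - 18 = -18 + T**2 + 22*T)
h(-8, 3) - W(0) = (-8 + 20*3) - (-18 + 0**2 + 22*0) = (-8 + 60) - (-18 + 0 + 0) = 52 - 1*(-18) = 52 + 18 = 70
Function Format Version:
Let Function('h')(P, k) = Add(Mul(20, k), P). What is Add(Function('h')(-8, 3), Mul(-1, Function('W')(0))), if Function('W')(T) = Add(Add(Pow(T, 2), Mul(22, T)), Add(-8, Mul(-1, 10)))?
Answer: 70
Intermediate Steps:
Function('h')(P, k) = Add(P, Mul(20, k))
Function('W')(T) = Add(-18, Pow(T, 2), Mul(22, T)) (Function('W')(T) = Add(Add(Pow(T, 2), Mul(22, T)), Add(-8, -10)) = Add(Add(Pow(T, 2), Mul(22, T)), -18) = Add(-18, Pow(T, 2), Mul(22, T)))
Add(Function('h')(-8, 3), Mul(-1, Function('W')(0))) = Add(Add(-8, Mul(20, 3)), Mul(-1, Add(-18, Pow(0, 2), Mul(22, 0)))) = Add(Add(-8, 60), Mul(-1, Add(-18, 0, 0))) = Add(52, Mul(-1, -18)) = Add(52, 18) = 70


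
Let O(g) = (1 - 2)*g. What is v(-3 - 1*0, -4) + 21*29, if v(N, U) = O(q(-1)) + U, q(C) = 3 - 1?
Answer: 603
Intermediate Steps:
q(C) = 2
O(g) = -g
v(N, U) = -2 + U (v(N, U) = -1*2 + U = -2 + U)
v(-3 - 1*0, -4) + 21*29 = (-2 - 4) + 21*29 = -6 + 609 = 603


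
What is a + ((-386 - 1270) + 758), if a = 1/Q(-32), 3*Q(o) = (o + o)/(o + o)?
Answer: -895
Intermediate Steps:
Q(o) = ⅓ (Q(o) = ((o + o)/(o + o))/3 = ((2*o)/((2*o)))/3 = ((2*o)*(1/(2*o)))/3 = (⅓)*1 = ⅓)
a = 3 (a = 1/(⅓) = 3)
a + ((-386 - 1270) + 758) = 3 + ((-386 - 1270) + 758) = 3 + (-1656 + 758) = 3 - 898 = -895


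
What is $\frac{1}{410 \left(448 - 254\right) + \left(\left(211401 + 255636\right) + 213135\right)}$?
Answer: $\frac{1}{759712} \approx 1.3163 \cdot 10^{-6}$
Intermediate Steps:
$\frac{1}{410 \left(448 - 254\right) + \left(\left(211401 + 255636\right) + 213135\right)} = \frac{1}{410 \cdot 194 + \left(467037 + 213135\right)} = \frac{1}{79540 + 680172} = \frac{1}{759712}$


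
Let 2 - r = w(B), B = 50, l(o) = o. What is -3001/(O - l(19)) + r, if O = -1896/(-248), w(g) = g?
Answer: 76135/352 ≈ 216.29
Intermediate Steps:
O = 237/31 (O = -1896*(-1/248) = 237/31 ≈ 7.6452)
r = -48 (r = 2 - 1*50 = 2 - 50 = -48)
-3001/(O - l(19)) + r = -3001/(237/31 - 1*19) - 48 = -3001/(237/31 - 19) - 48 = -3001/(-352/31) - 48 = -3001*(-31/352) - 48 = 93031/352 - 48 = 76135/352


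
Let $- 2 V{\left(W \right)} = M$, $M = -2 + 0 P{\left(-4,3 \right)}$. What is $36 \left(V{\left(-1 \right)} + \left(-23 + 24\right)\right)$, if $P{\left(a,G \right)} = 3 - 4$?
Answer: $72$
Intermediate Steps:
$P{\left(a,G \right)} = -1$ ($P{\left(a,G \right)} = 3 - 4 = -1$)
$M = -2$ ($M = -2 + 0 \left(-1\right) = -2 + 0 = -2$)
$V{\left(W \right)} = 1$ ($V{\left(W \right)} = \left(- \frac{1}{2}\right) \left(-2\right) = 1$)
$36 \left(V{\left(-1 \right)} + \left(-23 + 24\right)\right) = 36 \left(1 + \left(-23 + 24\right)\right) = 36 \left(1 + 1\right) = 36 \cdot 2 = 72$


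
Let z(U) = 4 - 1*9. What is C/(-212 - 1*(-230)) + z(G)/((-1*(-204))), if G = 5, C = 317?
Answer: 10763/612 ≈ 17.587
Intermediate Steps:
z(U) = -5 (z(U) = 4 - 9 = -5)
C/(-212 - 1*(-230)) + z(G)/((-1*(-204))) = 317/(-212 - 1*(-230)) - 5/((-1*(-204))) = 317/(-212 + 230) - 5/204 = 317/18 - 5*1/204 = 317*(1/18) - 5/204 = 317/18 - 5/204 = 10763/612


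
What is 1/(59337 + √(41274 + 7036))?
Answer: 59337/3520831259 - √48310/3520831259 ≈ 1.6791e-5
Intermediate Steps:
1/(59337 + √(41274 + 7036)) = 1/(59337 + √48310)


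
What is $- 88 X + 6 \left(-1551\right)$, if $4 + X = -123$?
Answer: $1870$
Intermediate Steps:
$X = -127$ ($X = -4 - 123 = -127$)
$- 88 X + 6 \left(-1551\right) = \left(-88\right) \left(-127\right) + 6 \left(-1551\right) = 11176 - 9306 = 1870$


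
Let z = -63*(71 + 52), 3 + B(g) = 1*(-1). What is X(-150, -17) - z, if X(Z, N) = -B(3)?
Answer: 7753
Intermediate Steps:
B(g) = -4 (B(g) = -3 + 1*(-1) = -3 - 1 = -4)
X(Z, N) = 4 (X(Z, N) = -1*(-4) = 4)
z = -7749 (z = -63*123 = -7749)
X(-150, -17) - z = 4 - 1*(-7749) = 4 + 7749 = 7753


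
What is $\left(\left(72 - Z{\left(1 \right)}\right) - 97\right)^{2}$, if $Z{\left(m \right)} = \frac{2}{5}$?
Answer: $\frac{16129}{25} \approx 645.16$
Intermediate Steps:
$Z{\left(m \right)} = \frac{2}{5}$ ($Z{\left(m \right)} = 2 \cdot \frac{1}{5} = \frac{2}{5}$)
$\left(\left(72 - Z{\left(1 \right)}\right) - 97\right)^{2} = \left(\left(72 - \frac{2}{5}\right) - 97\right)^{2} = \left(\frac{358}{5} - 97\right)^{2} = \left(- \frac{127}{5}\right)^{2} = \frac{16129}{25}$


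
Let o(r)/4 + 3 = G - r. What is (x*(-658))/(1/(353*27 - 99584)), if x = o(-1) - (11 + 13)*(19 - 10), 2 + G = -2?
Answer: -14221169760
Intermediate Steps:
G = -4 (G = -2 - 2 = -4)
o(r) = -28 - 4*r (o(r) = -12 + 4*(-4 - r) = -12 + (-16 - 4*r) = -28 - 4*r)
x = -240 (x = (-28 - 4*(-1)) - (11 + 13)*(19 - 10) = (-28 + 4) - 24*9 = -24 - 1*216 = -24 - 216 = -240)
(x*(-658))/(1/(353*27 - 99584)) = (-240*(-658))/(1/(353*27 - 99584)) = 157920/(1/(9531 - 99584)) = 157920/(1/(-90053)) = 157920/(-1/90053) = 157920*(-90053) = -14221169760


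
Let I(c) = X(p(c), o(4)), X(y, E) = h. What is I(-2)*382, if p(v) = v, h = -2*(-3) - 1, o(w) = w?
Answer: 1910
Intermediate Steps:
h = 5 (h = 6 - 1 = 5)
X(y, E) = 5
I(c) = 5
I(-2)*382 = 5*382 = 1910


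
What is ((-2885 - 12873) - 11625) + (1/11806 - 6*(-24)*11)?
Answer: -304582993/11806 ≈ -25799.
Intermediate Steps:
((-2885 - 12873) - 11625) + (1/11806 - 6*(-24)*11) = (-15758 - 11625) + (1/11806 + 144*11) = -27383 + (1/11806 + 1584) = -27383 + 18700705/11806 = -304582993/11806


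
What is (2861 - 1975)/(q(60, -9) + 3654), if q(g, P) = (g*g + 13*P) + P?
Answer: 443/3564 ≈ 0.12430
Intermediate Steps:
q(g, P) = g**2 + 14*P (q(g, P) = (g**2 + 13*P) + P = g**2 + 14*P)
(2861 - 1975)/(q(60, -9) + 3654) = (2861 - 1975)/((60**2 + 14*(-9)) + 3654) = 886/((3600 - 126) + 3654) = 886/(3474 + 3654) = 886/7128 = 886*(1/7128) = 443/3564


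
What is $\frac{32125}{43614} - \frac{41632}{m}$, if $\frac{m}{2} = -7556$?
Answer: $\frac{287651381}{82386846} \approx 3.4915$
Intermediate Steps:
$m = -15112$ ($m = 2 \left(-7556\right) = -15112$)
$\frac{32125}{43614} - \frac{41632}{m} = \frac{32125}{43614} - \frac{41632}{-15112} = 32125 \cdot \frac{1}{43614} - - \frac{5204}{1889} = \frac{32125}{43614} + \frac{5204}{1889} = \frac{287651381}{82386846}$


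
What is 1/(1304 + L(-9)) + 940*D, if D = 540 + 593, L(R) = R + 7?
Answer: 1386656041/1302 ≈ 1.0650e+6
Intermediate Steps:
L(R) = 7 + R
D = 1133
1/(1304 + L(-9)) + 940*D = 1/(1304 + (7 - 9)) + 940*1133 = 1/(1304 - 2) + 1065020 = 1/1302 + 1065020 = 1386656041/1302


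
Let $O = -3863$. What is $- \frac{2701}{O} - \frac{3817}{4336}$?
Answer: $- \frac{3033535}{16749968} \approx -0.18111$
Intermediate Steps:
$- \frac{2701}{O} - \frac{3817}{4336} = - \frac{2701}{-3863} - \frac{3817}{4336} = \left(-2701\right) \left(- \frac{1}{3863}\right) - \frac{3817}{4336} = \frac{2701}{3863} - \frac{3817}{4336} = - \frac{3033535}{16749968}$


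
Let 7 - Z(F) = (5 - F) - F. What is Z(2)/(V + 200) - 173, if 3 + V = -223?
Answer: -2252/13 ≈ -173.23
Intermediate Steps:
V = -226 (V = -3 - 223 = -226)
Z(F) = 2 + 2*F (Z(F) = 7 - ((5 - F) - F) = 7 - (5 - 2*F) = 7 + (-5 + 2*F) = 2 + 2*F)
Z(2)/(V + 200) - 173 = (2 + 2*2)/(-226 + 200) - 173 = (2 + 4)/(-26) - 173 = -1/26*6 - 173 = -3/13 - 173 = -2252/13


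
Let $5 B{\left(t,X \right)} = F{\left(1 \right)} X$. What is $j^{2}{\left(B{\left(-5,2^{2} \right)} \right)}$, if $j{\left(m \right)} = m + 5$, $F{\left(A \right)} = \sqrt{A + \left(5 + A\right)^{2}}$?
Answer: $\frac{1217}{25} + 8 \sqrt{37} \approx 97.342$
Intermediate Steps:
$B{\left(t,X \right)} = \frac{X \sqrt{37}}{5}$ ($B{\left(t,X \right)} = \frac{\sqrt{1 + \left(5 + 1\right)^{2}} X}{5} = \frac{\sqrt{1 + 6^{2}} X}{5} = \frac{\sqrt{1 + 36} X}{5} = \frac{\sqrt{37} X}{5} = \frac{X \sqrt{37}}{5}$)
$j{\left(m \right)} = 5 + m$
$j^{2}{\left(B{\left(-5,2^{2} \right)} \right)} = \left(5 + \frac{2^{2} \sqrt{37}}{5}\right)^{2} = \left(5 + \frac{1}{5} \cdot 4 \sqrt{37}\right)^{2} = \left(5 + \frac{4 \sqrt{37}}{5}\right)^{2}$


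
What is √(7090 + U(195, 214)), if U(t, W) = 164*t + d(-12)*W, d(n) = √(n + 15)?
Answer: √(39070 + 214*√3) ≈ 198.60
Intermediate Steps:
d(n) = √(15 + n)
U(t, W) = 164*t + W*√3 (U(t, W) = 164*t + √(15 - 12)*W = 164*t + √3*W = 164*t + W*√3)
√(7090 + U(195, 214)) = √(7090 + (164*195 + 214*√3)) = √(7090 + (31980 + 214*√3)) = √(39070 + 214*√3)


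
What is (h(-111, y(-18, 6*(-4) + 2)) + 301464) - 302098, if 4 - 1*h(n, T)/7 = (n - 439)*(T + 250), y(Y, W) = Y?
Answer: 892594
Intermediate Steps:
h(n, T) = 28 - 7*(-439 + n)*(250 + T) (h(n, T) = 28 - 7*(n - 439)*(T + 250) = 28 - 7*(-439 + n)*(250 + T))
(h(-111, y(-18, 6*(-4) + 2)) + 301464) - 302098 = ((768278 - 1750*(-111) + 3073*(-18) - 7*(-18)*(-111)) + 301464) - 302098 = ((768278 + 194250 - 55314 - 13986) + 301464) - 302098 = (893228 + 301464) - 302098 = 1194692 - 302098 = 892594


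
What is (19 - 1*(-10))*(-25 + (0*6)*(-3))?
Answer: -725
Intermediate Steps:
(19 - 1*(-10))*(-25 + (0*6)*(-3)) = (19 + 10)*(-25 + 0*(-3)) = 29*(-25 + 0) = 29*(-25) = -725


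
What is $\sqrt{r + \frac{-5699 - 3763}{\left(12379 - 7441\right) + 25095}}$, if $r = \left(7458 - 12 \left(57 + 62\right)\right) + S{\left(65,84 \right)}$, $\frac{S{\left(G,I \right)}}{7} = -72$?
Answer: $\frac{8 \sqrt{8652887718}}{10011} \approx 74.335$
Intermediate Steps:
$S{\left(G,I \right)} = -504$ ($S{\left(G,I \right)} = 7 \left(-72\right) = -504$)
$r = 5526$ ($r = \left(7458 - 12 \left(57 + 62\right)\right) - 504 = \left(7458 - 1428\right) - 504 = 6030 - 504 = 5526$)
$\sqrt{r + \frac{-5699 - 3763}{\left(12379 - 7441\right) + 25095}} = \sqrt{5526 + \frac{-5699 - 3763}{\left(12379 - 7441\right) + 25095}} = \sqrt{5526 - \frac{9462}{\left(12379 - 7441\right) + 25095}} = \sqrt{5526 - \frac{9462}{4938 + 25095}} = \sqrt{5526 - \frac{9462}{30033}} = \sqrt{5526 - \frac{3154}{10011}} = \sqrt{\frac{55317632}{10011}} = \frac{8 \sqrt{8652887718}}{10011}$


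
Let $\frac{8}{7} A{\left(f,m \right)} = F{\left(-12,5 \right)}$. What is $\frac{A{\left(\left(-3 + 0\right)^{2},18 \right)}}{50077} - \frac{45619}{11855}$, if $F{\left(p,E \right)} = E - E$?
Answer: $- \frac{45619}{11855} \approx -3.8481$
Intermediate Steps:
$F{\left(p,E \right)} = 0$
$A{\left(f,m \right)} = 0$ ($A{\left(f,m \right)} = \frac{7}{8} \cdot 0 = 0$)
$\frac{A{\left(\left(-3 + 0\right)^{2},18 \right)}}{50077} - \frac{45619}{11855} = \frac{0}{50077} - \frac{45619}{11855} = 0 \cdot \frac{1}{50077} - \frac{45619}{11855} = 0 - \frac{45619}{11855} = - \frac{45619}{11855}$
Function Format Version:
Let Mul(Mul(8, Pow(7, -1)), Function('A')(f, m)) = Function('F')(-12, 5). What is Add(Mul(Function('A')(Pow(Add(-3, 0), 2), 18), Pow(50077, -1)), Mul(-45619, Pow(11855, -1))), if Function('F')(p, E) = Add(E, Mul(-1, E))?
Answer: Rational(-45619, 11855) ≈ -3.8481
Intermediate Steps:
Function('F')(p, E) = 0
Function('A')(f, m) = 0 (Function('A')(f, m) = Mul(Rational(7, 8), 0) = 0)
Add(Mul(Function('A')(Pow(Add(-3, 0), 2), 18), Pow(50077, -1)), Mul(-45619, Pow(11855, -1))) = Add(Mul(0, Pow(50077, -1)), Mul(-45619, Pow(11855, -1))) = Add(Mul(0, Rational(1, 50077)), Mul(-45619, Rational(1, 11855))) = Add(0, Rational(-45619, 11855)) = Rational(-45619, 11855)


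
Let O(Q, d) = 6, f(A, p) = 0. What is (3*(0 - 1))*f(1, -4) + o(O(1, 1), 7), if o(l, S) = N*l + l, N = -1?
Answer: 0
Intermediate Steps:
o(l, S) = 0 (o(l, S) = -l + l = 0)
(3*(0 - 1))*f(1, -4) + o(O(1, 1), 7) = (3*(0 - 1))*0 + 0 = (3*(-1))*0 + 0 = -3*0 + 0 = 0 + 0 = 0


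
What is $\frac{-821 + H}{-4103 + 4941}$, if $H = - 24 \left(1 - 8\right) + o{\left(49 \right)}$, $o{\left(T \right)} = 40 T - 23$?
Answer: $\frac{642}{419} \approx 1.5322$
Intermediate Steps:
$o{\left(T \right)} = -23 + 40 T$
$H = 2105$ ($H = - 24 \left(1 - 8\right) + \left(-23 + 40 \cdot 49\right) = \left(-24\right) \left(-7\right) + \left(-23 + 1960\right) = 168 + 1937 = 2105$)
$\frac{-821 + H}{-4103 + 4941} = \frac{-821 + 2105}{-4103 + 4941} = \frac{1284}{838} = 1284 \cdot \frac{1}{838} = \frac{642}{419}$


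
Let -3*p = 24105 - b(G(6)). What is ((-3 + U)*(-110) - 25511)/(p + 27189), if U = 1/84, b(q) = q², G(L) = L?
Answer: -1057657/804972 ≈ -1.3139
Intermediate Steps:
U = 1/84 ≈ 0.011905
p = -8023 (p = -(24105 - 1*6²)/3 = -(24105 - 1*36)/3 = -(24105 - 36)/3 = -⅓*24069 = -8023)
((-3 + U)*(-110) - 25511)/(p + 27189) = ((-3 + 1/84)*(-110) - 25511)/(-8023 + 27189) = (-251/84*(-110) - 25511)/19166 = (13805/42 - 25511)*(1/19166) = -1057657/42*1/19166 = -1057657/804972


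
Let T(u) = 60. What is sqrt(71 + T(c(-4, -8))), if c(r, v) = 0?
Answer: sqrt(131) ≈ 11.446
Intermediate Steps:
sqrt(71 + T(c(-4, -8))) = sqrt(71 + 60) = sqrt(131)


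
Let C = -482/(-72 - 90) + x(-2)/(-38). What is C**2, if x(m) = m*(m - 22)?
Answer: 6943225/2368521 ≈ 2.9315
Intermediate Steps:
x(m) = m*(-22 + m)
C = 2635/1539 (C = -482/(-72 - 90) - 2*(-22 - 2)/(-38) = -482/(-162) - 2*(-24)*(-1/38) = -482*(-1/162) + 48*(-1/38) = 241/81 - 24/19 = 2635/1539 ≈ 1.7122)
C**2 = (2635/1539)**2 = 6943225/2368521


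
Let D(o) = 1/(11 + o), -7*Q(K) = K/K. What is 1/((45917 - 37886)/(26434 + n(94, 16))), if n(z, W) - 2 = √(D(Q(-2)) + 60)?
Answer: 8812/2677 + √86773/305178 ≈ 3.2927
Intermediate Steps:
Q(K) = -⅐ (Q(K) = -K/(7*K) = -⅐*1 = -⅐)
n(z, W) = 2 + √86773/38 (n(z, W) = 2 + √(1/(11 - ⅐) + 60) = 2 + √(1/(76/7) + 60) = 2 + √(7/76 + 60) = 2 + √(4567/76) = 2 + √86773/38)
1/((45917 - 37886)/(26434 + n(94, 16))) = 1/((45917 - 37886)/(26434 + (2 + √86773/38))) = 1/(8031/(26436 + √86773/38)) = 8812/2677 + √86773/305178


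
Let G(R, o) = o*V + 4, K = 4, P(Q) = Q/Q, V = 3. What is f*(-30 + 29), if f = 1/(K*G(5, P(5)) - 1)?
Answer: -1/27 ≈ -0.037037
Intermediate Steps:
P(Q) = 1
G(R, o) = 4 + 3*o (G(R, o) = o*3 + 4 = 3*o + 4 = 4 + 3*o)
f = 1/27 (f = 1/(4*(4 + 3*1) - 1) = 1/(4*(4 + 3) - 1) = 1/(4*7 - 1) = 1/(28 - 1) = 1/27 ≈ 0.037037)
f*(-30 + 29) = (-30 + 29)/27 = (1/27)*(-1) = -1/27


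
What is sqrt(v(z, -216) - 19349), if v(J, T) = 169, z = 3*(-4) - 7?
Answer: 2*I*sqrt(4795) ≈ 138.49*I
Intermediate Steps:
z = -19 (z = -12 - 7 = -19)
sqrt(v(z, -216) - 19349) = sqrt(169 - 19349) = sqrt(-19180) = 2*I*sqrt(4795)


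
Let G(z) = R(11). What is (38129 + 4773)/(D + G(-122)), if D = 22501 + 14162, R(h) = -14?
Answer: 42902/36649 ≈ 1.1706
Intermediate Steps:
G(z) = -14
D = 36663
(38129 + 4773)/(D + G(-122)) = (38129 + 4773)/(36663 - 14) = 42902/36649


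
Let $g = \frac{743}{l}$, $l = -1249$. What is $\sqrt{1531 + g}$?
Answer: $\frac{2 \sqrt{596858381}}{1249} \approx 39.12$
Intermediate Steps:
$g = - \frac{743}{1249}$ ($g = \frac{743}{-1249} = 743 \left(- \frac{1}{1249}\right) = - \frac{743}{1249} \approx -0.59488$)
$\sqrt{1531 + g} = \sqrt{1531 - \frac{743}{1249}} = \sqrt{\frac{1911476}{1249}} = \frac{2 \sqrt{596858381}}{1249}$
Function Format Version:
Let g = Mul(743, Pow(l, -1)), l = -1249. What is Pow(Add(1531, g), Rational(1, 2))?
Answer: Mul(Rational(2, 1249), Pow(596858381, Rational(1, 2))) ≈ 39.120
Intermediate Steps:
g = Rational(-743, 1249) (g = Mul(743, Pow(-1249, -1)) = Mul(743, Rational(-1, 1249)) = Rational(-743, 1249) ≈ -0.59488)
Pow(Add(1531, g), Rational(1, 2)) = Pow(Add(1531, Rational(-743, 1249)), Rational(1, 2)) = Pow(Rational(1911476, 1249), Rational(1, 2)) = Mul(Rational(2, 1249), Pow(596858381, Rational(1, 2)))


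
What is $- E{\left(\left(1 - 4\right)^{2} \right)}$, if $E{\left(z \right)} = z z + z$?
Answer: $-90$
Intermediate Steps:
$E{\left(z \right)} = z + z^{2}$ ($E{\left(z \right)} = z^{2} + z = z + z^{2}$)
$- E{\left(\left(1 - 4\right)^{2} \right)} = - \left(1 - 4\right)^{2} \left(1 + \left(1 - 4\right)^{2}\right) = - \left(-3\right)^{2} \left(1 + \left(-3\right)^{2}\right) = - 9 \left(1 + 9\right) = - 9 \cdot 10 = \left(-1\right) 90 = -90$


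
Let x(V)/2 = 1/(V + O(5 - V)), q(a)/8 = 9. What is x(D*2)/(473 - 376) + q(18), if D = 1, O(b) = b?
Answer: 34922/485 ≈ 72.004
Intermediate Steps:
q(a) = 72 (q(a) = 8*9 = 72)
x(V) = ⅖ (x(V) = 2/(V + (5 - V)) = 2/5 = 2*(⅕) = ⅖)
x(D*2)/(473 - 376) + q(18) = (⅖)/(473 - 376) + 72 = (⅖)/97 + 72 = (1/97)*(⅖) + 72 = 2/485 + 72 = 34922/485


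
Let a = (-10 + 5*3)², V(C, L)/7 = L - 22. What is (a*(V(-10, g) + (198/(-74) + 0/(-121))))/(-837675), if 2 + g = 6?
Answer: 529/137751 ≈ 0.0038403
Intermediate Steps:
g = 4 (g = -2 + 6 = 4)
V(C, L) = -154 + 7*L (V(C, L) = 7*(L - 22) = 7*(-22 + L) = -154 + 7*L)
a = 25 (a = (-10 + 15)² = 5² = 25)
(a*(V(-10, g) + (198/(-74) + 0/(-121))))/(-837675) = (25*((-154 + 7*4) + (198/(-74) + 0/(-121))))/(-837675) = (25*((-154 + 28) + (198*(-1/74) + 0*(-1/121))))*(-1/837675) = (25*(-126 + (-99/37 + 0)))*(-1/837675) = (25*(-126 - 99/37))*(-1/837675) = (25*(-4761/37))*(-1/837675) = -119025/37*(-1/837675) = 529/137751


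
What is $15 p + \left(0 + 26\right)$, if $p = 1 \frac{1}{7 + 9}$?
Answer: $\frac{431}{16} \approx 26.938$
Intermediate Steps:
$p = \frac{1}{16}$ ($p = 1 \cdot \frac{1}{16} = \frac{1}{16} \approx 0.0625$)
$15 p + \left(0 + 26\right) = 15 \cdot \frac{1}{16} + \left(0 + 26\right) = \frac{15}{16} + 26 = \frac{431}{16}$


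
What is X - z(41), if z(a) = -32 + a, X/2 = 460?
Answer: 911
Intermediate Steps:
X = 920 (X = 2*460 = 920)
X - z(41) = 920 - (-32 + 41) = 920 - 1*9 = 920 - 9 = 911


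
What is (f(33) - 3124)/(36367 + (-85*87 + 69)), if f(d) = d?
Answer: -3091/29041 ≈ -0.10644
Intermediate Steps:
(f(33) - 3124)/(36367 + (-85*87 + 69)) = (33 - 3124)/(36367 + (-85*87 + 69)) = -3091/(36367 + (-7395 + 69)) = -3091/(36367 - 7326) = -3091/29041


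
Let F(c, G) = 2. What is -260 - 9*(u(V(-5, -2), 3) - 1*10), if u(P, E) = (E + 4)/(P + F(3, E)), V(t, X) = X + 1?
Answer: -233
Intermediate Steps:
V(t, X) = 1 + X
u(P, E) = (4 + E)/(2 + P) (u(P, E) = (E + 4)/(P + 2) = (4 + E)/(2 + P))
-260 - 9*(u(V(-5, -2), 3) - 1*10) = -260 - 9*((4 + 3)/(2 + (1 - 2)) - 1*10) = -260 - 9*(7/(2 - 1) - 10) = -260 - 9*(7/1 - 10) = -260 - 9*(1*7 - 10) = -260 - 9*(7 - 10) = -260 - 9*(-3) = -260 - 1*(-27) = -260 + 27 = -233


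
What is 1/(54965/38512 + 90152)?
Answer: 38512/3471988789 ≈ 1.1092e-5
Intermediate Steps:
1/(54965/38512 + 90152) = 1/(3471988789/38512) = 38512/3471988789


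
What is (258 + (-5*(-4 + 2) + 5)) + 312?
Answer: 585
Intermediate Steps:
(258 + (-5*(-4 + 2) + 5)) + 312 = (258 + (-5*(-2) + 5)) + 312 = (258 + (10 + 5)) + 312 = (258 + 15) + 312 = 273 + 312 = 585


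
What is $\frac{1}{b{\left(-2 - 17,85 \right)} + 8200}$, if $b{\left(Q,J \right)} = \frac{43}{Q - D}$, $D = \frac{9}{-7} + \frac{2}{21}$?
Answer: $\frac{374}{3065897} \approx 0.00012199$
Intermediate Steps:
$D = - \frac{25}{21}$ ($D = 9 \left(- \frac{1}{7}\right) + 2 \cdot \frac{1}{21} = - \frac{9}{7} + \frac{2}{21} = - \frac{25}{21} \approx -1.1905$)
$b{\left(Q,J \right)} = \frac{43}{\frac{25}{21} + Q}$ ($b{\left(Q,J \right)} = \frac{43}{Q - - \frac{25}{21}} = \frac{43}{Q + \frac{25}{21}} = \frac{43}{\frac{25}{21} + Q}$)
$\frac{1}{b{\left(-2 - 17,85 \right)} + 8200} = \frac{1}{\frac{903}{25 + 21 \left(-2 - 17\right)} + 8200} = \frac{1}{\frac{903}{25 + 21 \left(-19\right)} + 8200} = \frac{1}{\frac{903}{25 - 399} + 8200} = \frac{1}{\frac{903}{-374} + 8200} = \frac{1}{903 \left(- \frac{1}{374}\right) + 8200} = \frac{1}{- \frac{903}{374} + 8200} = \frac{1}{\frac{3065897}{374}} = \frac{374}{3065897}$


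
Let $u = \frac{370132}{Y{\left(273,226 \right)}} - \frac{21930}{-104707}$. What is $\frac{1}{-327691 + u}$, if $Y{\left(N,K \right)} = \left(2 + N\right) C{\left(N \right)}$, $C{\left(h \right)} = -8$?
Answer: $- \frac{57588850}{18881024636681} \approx -3.0501 \cdot 10^{-6}$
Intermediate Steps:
$Y{\left(N,K \right)} = -16 - 8 N$ ($Y{\left(N,K \right)} = \left(2 + N\right) \left(-8\right) = -16 - 8 N$)
$u = - \frac{9676791331}{57588850}$ ($u = \frac{370132}{-16 - 2184} - \frac{21930}{-104707} = \frac{370132}{-16 - 2184} - - \frac{21930}{104707} = \frac{370132}{-2200} + \frac{21930}{104707} = 370132 \left(- \frac{1}{2200}\right) + \frac{21930}{104707} = - \frac{92533}{550} + \frac{21930}{104707} = - \frac{9676791331}{57588850} \approx -168.03$)
$\frac{1}{-327691 + u} = \frac{1}{-327691 - \frac{9676791331}{57588850}} = \frac{1}{- \frac{18881024636681}{57588850}} = - \frac{57588850}{18881024636681}$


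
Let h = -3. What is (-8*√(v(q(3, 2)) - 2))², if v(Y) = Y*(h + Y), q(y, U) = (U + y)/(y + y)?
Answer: -2192/9 ≈ -243.56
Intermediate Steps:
q(y, U) = (U + y)/(2*y) (q(y, U) = (U + y)/((2*y)) = (U + y)*(1/(2*y)) = (U + y)/(2*y))
v(Y) = Y*(-3 + Y)
(-8*√(v(q(3, 2)) - 2))² = (-8*√(((½)*(2 + 3)/3)*(-3 + (½)*(2 + 3)/3) - 2))² = (-8*√(((½)*(⅓)*5)*(-3 + (½)*(⅓)*5) - 2))² = (-8*√(5*(-3 + ⅚)/6 - 2))² = (-8*√((⅚)*(-13/6) - 2))² = (-8*√(-65/36 - 2))² = (-4*I*√137/3)² = -2192/9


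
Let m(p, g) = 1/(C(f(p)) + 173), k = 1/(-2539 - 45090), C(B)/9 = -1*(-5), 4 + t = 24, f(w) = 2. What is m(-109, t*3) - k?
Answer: 47847/10383122 ≈ 0.0046082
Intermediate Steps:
t = 20 (t = -4 + 24 = 20)
C(B) = 45 (C(B) = 9*(-1*(-5)) = 9*5 = 45)
k = -1/47629 (k = 1/(-47629) = -1/47629 ≈ -2.0996e-5)
m(p, g) = 1/218 (m(p, g) = 1/(45 + 173) = 1/218)
m(-109, t*3) - k = 1/218 - 1*(-1/47629) = 1/218 + 1/47629 = 47847/10383122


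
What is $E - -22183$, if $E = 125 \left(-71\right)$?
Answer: $13308$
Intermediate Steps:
$E = -8875$
$E - -22183 = -8875 - -22183 = -8875 + 22183 = 13308$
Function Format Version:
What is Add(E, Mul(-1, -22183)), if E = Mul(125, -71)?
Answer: 13308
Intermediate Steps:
E = -8875
Add(E, Mul(-1, -22183)) = Add(-8875, Mul(-1, -22183)) = Add(-8875, 22183) = 13308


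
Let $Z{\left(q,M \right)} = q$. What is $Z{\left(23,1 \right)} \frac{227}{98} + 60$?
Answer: $\frac{11101}{98} \approx 113.28$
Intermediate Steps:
$Z{\left(23,1 \right)} \frac{227}{98} + 60 = 23 \cdot \frac{227}{98} + 60 = \frac{5221}{98} + 60 = \frac{11101}{98}$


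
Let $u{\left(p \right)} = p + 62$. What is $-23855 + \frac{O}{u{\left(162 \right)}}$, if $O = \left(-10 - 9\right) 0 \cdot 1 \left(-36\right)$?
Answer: $-23855$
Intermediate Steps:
$u{\left(p \right)} = 62 + p$
$O = 0$ ($O = \left(-19\right) 0 \left(-36\right) = 0 \left(-36\right) = 0$)
$-23855 + \frac{O}{u{\left(162 \right)}} = -23855 + \frac{0}{62 + 162} = -23855 + \frac{0}{224} = -23855 + 0 \cdot \frac{1}{224} = -23855 + 0 = -23855$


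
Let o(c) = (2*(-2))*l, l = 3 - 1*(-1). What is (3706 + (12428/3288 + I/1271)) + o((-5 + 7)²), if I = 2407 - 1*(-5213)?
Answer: 3865384417/1044762 ≈ 3699.8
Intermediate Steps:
l = 4 (l = 3 + 1 = 4)
I = 7620 (I = 2407 + 5213 = 7620)
o(c) = -16 (o(c) = (2*(-2))*4 = -4*4 = -16)
(3706 + (12428/3288 + I/1271)) + o((-5 + 7)²) = (3706 + (12428/3288 + 7620/1271)) - 16 = (3706 + (12428*(1/3288) + 7620*(1/1271))) - 16 = (3706 + (3107/822 + 7620/1271)) - 16 = (3706 + 10212637/1044762) - 16 = 3882100609/1044762 - 16 = 3865384417/1044762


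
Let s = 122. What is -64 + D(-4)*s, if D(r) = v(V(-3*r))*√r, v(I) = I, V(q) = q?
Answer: -64 + 2928*I ≈ -64.0 + 2928.0*I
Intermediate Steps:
D(r) = -3*r^(3/2) (D(r) = (-3*r)*√r = -3*r^(3/2))
-64 + D(-4)*s = -64 - (-24)*I*122 = -64 + (24*I)*122 = -64 + 2928*I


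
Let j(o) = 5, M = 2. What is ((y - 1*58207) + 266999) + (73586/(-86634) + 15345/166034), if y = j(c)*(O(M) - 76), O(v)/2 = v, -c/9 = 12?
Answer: 136277932234409/653826798 ≈ 2.0843e+5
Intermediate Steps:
c = -108 (c = -9*12 = -108)
O(v) = 2*v
y = -360 (y = 5*(2*2 - 76) = 5*(4 - 76) = 5*(-72) = -360)
((y - 1*58207) + 266999) + (73586/(-86634) + 15345/166034) = ((-360 - 1*58207) + 266999) + (73586/(-86634) + 15345/166034) = ((-360 - 58207) + 266999) + (73586*(-1/86634) + 15345*(1/166034)) = (-58567 + 266999) + (-36793/43317 + 1395/15094) = 208432 - 494926327/653826798 = 136277932234409/653826798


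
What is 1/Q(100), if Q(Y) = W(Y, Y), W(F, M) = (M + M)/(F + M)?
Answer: 1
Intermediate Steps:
W(F, M) = 2*M/(F + M) (W(F, M) = (2*M)/(F + M) = 2*M/(F + M))
Q(Y) = 1 (Q(Y) = 2*Y/(Y + Y) = 2*Y/((2*Y)) = 2*Y*(1/(2*Y)) = 1)
1/Q(100) = 1/1 = 1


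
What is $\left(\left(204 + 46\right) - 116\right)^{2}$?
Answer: $17956$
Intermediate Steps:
$\left(\left(204 + 46\right) - 116\right)^{2} = \left(250 - 116\right)^{2} = 134^{2} = 17956$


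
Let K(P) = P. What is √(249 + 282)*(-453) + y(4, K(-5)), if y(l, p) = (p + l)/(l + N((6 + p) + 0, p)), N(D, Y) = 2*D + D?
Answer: -⅐ - 1359*√59 ≈ -10439.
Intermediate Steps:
N(D, Y) = 3*D
y(l, p) = (l + p)/(18 + l + 3*p) (y(l, p) = (p + l)/(l + 3*((6 + p) + 0)) = (l + p)/(l + 3*(6 + p)) = (l + p)/(l + (18 + 3*p)) = (l + p)/(18 + l + 3*p))
√(249 + 282)*(-453) + y(4, K(-5)) = √(249 + 282)*(-453) + (4 - 5)/(18 + 4 + 3*(-5)) = √531*(-453) - 1/(18 + 4 - 15) = (3*√59)*(-453) - 1/7 = -1359*√59 + (⅐)*(-1) = -1359*√59 - ⅐ = -⅐ - 1359*√59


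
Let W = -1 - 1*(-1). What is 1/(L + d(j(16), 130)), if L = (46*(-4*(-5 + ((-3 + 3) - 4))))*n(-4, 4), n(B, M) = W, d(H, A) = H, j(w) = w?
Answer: 1/16 ≈ 0.062500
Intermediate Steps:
W = 0 (W = -1 + 1 = 0)
n(B, M) = 0
L = 0 (L = (46*(-4*(-5 + ((-3 + 3) - 4))))*0 = (46*(-4*(-5 + (0 - 4))))*0 = (46*(-4*(-5 - 4)))*0 = (46*(-4*(-9)))*0 = (46*36)*0 = 1656*0 = 0)
1/(L + d(j(16), 130)) = 1/(0 + 16) = 1/16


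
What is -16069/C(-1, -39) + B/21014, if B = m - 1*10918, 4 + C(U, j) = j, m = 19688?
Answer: 169025538/451801 ≈ 374.12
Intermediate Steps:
C(U, j) = -4 + j
B = 8770 (B = 19688 - 1*10918 = 19688 - 10918 = 8770)
-16069/C(-1, -39) + B/21014 = -16069/(-4 - 39) + 8770/21014 = -16069/(-43) + 8770*(1/21014) = -16069*(-1/43) + 4385/10507 = 16069/43 + 4385/10507 = 169025538/451801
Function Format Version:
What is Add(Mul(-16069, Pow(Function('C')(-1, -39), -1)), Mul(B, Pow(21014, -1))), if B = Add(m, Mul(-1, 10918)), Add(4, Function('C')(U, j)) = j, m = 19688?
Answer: Rational(169025538, 451801) ≈ 374.12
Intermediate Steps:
Function('C')(U, j) = Add(-4, j)
B = 8770 (B = Add(19688, Mul(-1, 10918)) = Add(19688, -10918) = 8770)
Add(Mul(-16069, Pow(Function('C')(-1, -39), -1)), Mul(B, Pow(21014, -1))) = Add(Mul(-16069, Pow(Add(-4, -39), -1)), Mul(8770, Pow(21014, -1))) = Add(Mul(-16069, Pow(-43, -1)), Mul(8770, Rational(1, 21014))) = Add(Mul(-16069, Rational(-1, 43)), Rational(4385, 10507)) = Add(Rational(16069, 43), Rational(4385, 10507)) = Rational(169025538, 451801)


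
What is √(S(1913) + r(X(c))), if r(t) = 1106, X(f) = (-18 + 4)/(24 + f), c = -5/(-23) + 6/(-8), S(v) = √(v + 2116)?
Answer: √(1106 + √4029) ≈ 34.198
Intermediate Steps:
S(v) = √(2116 + v)
c = -49/92 (c = -5*(-1/23) + 6*(-⅛) = 5/23 - ¾ = -49/92 ≈ -0.53261)
X(f) = -14/(24 + f)
√(S(1913) + r(X(c))) = √(√(2116 + 1913) + 1106) = √(√4029 + 1106) = √(1106 + √4029)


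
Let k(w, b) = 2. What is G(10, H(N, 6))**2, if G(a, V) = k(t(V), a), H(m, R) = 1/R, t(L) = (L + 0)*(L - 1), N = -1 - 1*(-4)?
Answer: 4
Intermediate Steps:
N = 3 (N = -1 + 4 = 3)
t(L) = L*(-1 + L)
G(a, V) = 2
G(10, H(N, 6))**2 = 2**2 = 4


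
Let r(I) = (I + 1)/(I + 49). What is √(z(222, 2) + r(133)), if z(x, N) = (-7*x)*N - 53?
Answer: 4*I*√1635634/91 ≈ 56.216*I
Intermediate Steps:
z(x, N) = -53 - 7*N*x (z(x, N) = -7*N*x - 53 = -53 - 7*N*x)
r(I) = (1 + I)/(49 + I)
√(z(222, 2) + r(133)) = √((-53 - 7*2*222) + (1 + 133)/(49 + 133)) = √((-53 - 3108) + 134/182) = √(-3161 + (1/182)*134) = √(-3161 + 67/91) = √(-287584/91) = 4*I*√1635634/91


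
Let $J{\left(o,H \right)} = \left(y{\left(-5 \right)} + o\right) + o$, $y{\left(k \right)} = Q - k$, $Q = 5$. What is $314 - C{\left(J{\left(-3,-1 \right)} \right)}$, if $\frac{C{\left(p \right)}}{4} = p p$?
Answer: $250$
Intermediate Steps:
$y{\left(k \right)} = 5 - k$
$J{\left(o,H \right)} = 10 + 2 o$ ($J{\left(o,H \right)} = \left(\left(5 - -5\right) + o\right) + o = \left(\left(5 + 5\right) + o\right) + o = \left(10 + o\right) + o = 10 + 2 o$)
$C{\left(p \right)} = 4 p^{2}$ ($C{\left(p \right)} = 4 p p = 4 p^{2}$)
$314 - C{\left(J{\left(-3,-1 \right)} \right)} = 314 - 4 \left(10 + 2 \left(-3\right)\right)^{2} = 314 - 4 \left(10 - 6\right)^{2} = 314 - 4 \cdot 4^{2} = 314 - 4 \cdot 16 = 314 - 64 = 250$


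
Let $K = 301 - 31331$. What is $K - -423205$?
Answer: $392175$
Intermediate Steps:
$K = -31030$ ($K = 301 - 31331 = -31030$)
$K - -423205 = -31030 - -423205 = -31030 + 423205 = 392175$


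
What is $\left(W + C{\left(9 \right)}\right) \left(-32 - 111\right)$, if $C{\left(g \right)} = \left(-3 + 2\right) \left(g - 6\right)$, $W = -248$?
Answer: $35893$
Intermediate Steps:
$C{\left(g \right)} = 6 - g$ ($C{\left(g \right)} = - (-6 + g) = 6 - g$)
$\left(W + C{\left(9 \right)}\right) \left(-32 - 111\right) = \left(-248 + \left(6 - 9\right)\right) \left(-32 - 111\right) = \left(-248 + \left(6 - 9\right)\right) \left(-143\right) = \left(-248 - 3\right) \left(-143\right) = \left(-251\right) \left(-143\right) = 35893$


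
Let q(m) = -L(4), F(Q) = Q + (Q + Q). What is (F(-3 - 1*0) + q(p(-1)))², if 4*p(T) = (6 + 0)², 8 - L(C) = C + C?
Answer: 81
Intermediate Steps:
L(C) = 8 - 2*C (L(C) = 8 - (C + C) = 8 - 2*C)
F(Q) = 3*Q (F(Q) = Q + 2*Q = 3*Q)
p(T) = 9 (p(T) = (6 + 0)²/4 = (¼)*6² = (¼)*36 = 9)
q(m) = 0 (q(m) = -(8 - 2*4) = -(8 - 8) = -1*0 = 0)
(F(-3 - 1*0) + q(p(-1)))² = (3*(-3 - 1*0) + 0)² = (3*(-3 + 0) + 0)² = (3*(-3) + 0)² = (-9 + 0)² = (-9)² = 81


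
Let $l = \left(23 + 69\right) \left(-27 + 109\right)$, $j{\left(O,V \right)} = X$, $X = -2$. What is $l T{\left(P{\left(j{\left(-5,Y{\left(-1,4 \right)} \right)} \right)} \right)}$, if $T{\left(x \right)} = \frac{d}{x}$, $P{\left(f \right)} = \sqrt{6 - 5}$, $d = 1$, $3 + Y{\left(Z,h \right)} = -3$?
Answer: $7544$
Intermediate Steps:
$Y{\left(Z,h \right)} = -6$ ($Y{\left(Z,h \right)} = -3 - 3 = -6$)
$j{\left(O,V \right)} = -2$
$P{\left(f \right)} = 1$ ($P{\left(f \right)} = \sqrt{1} = 1$)
$T{\left(x \right)} = \frac{1}{x}$ ($T{\left(x \right)} = 1 \frac{1}{x} = \frac{1}{x}$)
$l = 7544$ ($l = 92 \cdot 82 = 7544$)
$l T{\left(P{\left(j{\left(-5,Y{\left(-1,4 \right)} \right)} \right)} \right)} = \frac{7544}{1} = 7544 \cdot 1 = 7544$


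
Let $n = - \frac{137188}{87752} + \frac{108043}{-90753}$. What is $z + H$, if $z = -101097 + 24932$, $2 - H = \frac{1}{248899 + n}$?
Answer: $- \frac{2903200693871775539}{38118255500947} \approx -76163.0$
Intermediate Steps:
$n = - \frac{421754075}{153149178}$ ($n = \left(-137188\right) \frac{1}{87752} + 108043 \left(- \frac{1}{90753}\right) = - \frac{34297}{21938} - \frac{8311}{6981} = - \frac{421754075}{153149178} \approx -2.7539$)
$H = \frac{76236357852716}{38118255500947}$ ($H = 2 - \frac{1}{248899 - \frac{421754075}{153149178}} = 2 - \frac{1}{\frac{38118255500947}{153149178}} = 2 - \frac{153149178}{38118255500947} = \frac{76236357852716}{38118255500947} \approx 2.0$)
$z = -76165$
$z + H = -76165 + \frac{76236357852716}{38118255500947} = - \frac{2903200693871775539}{38118255500947}$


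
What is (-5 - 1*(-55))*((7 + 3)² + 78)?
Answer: 8900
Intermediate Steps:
(-5 - 1*(-55))*((7 + 3)² + 78) = (-5 + 55)*(10² + 78) = 50*(100 + 78) = 50*178 = 8900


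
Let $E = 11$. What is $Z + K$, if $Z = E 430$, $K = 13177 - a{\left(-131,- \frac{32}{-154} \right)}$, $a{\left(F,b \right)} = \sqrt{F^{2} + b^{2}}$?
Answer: $17907 - \frac{5 \sqrt{4069913}}{77} \approx 17776.0$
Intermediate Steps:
$K = 13177 - \frac{5 \sqrt{4069913}}{77}$ ($K = 13177 - \sqrt{\left(-131\right)^{2} + \left(- \frac{32}{-154}\right)^{2}} = 13177 - \sqrt{17161 + \left(\left(-32\right) \left(- \frac{1}{154}\right)\right)^{2}} = 13177 - \sqrt{17161 + \left(\frac{16}{77}\right)^{2}} = 13177 - \sqrt{17161 + \frac{256}{5929}} = 13177 - \sqrt{\frac{101747825}{5929}} = 13177 - \frac{5 \sqrt{4069913}}{77} \approx 13046.0$)
$Z = 4730$ ($Z = 11 \cdot 430 = 4730$)
$Z + K = 4730 + \left(13177 - \frac{5 \sqrt{4069913}}{77}\right) = 17907 - \frac{5 \sqrt{4069913}}{77}$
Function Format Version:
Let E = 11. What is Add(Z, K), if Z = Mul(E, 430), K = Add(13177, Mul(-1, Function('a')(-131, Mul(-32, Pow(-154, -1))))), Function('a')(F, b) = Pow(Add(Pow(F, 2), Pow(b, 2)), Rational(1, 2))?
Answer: Add(17907, Mul(Rational(-5, 77), Pow(4069913, Rational(1, 2)))) ≈ 17776.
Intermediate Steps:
K = Add(13177, Mul(Rational(-5, 77), Pow(4069913, Rational(1, 2)))) (K = Add(13177, Mul(-1, Pow(Add(Pow(-131, 2), Pow(Mul(-32, Pow(-154, -1)), 2)), Rational(1, 2)))) = Add(13177, Mul(-1, Pow(Add(17161, Pow(Mul(-32, Rational(-1, 154)), 2)), Rational(1, 2)))) = Add(13177, Mul(-1, Pow(Add(17161, Pow(Rational(16, 77), 2)), Rational(1, 2)))) = Add(13177, Mul(-1, Pow(Add(17161, Rational(256, 5929)), Rational(1, 2)))) = Add(13177, Mul(-1, Pow(Rational(101747825, 5929), Rational(1, 2)))) = Add(13177, Mul(-1, Mul(Rational(5, 77), Pow(4069913, Rational(1, 2))))) = Add(13177, Mul(Rational(-5, 77), Pow(4069913, Rational(1, 2)))) ≈ 13046.)
Z = 4730 (Z = Mul(11, 430) = 4730)
Add(Z, K) = Add(4730, Add(13177, Mul(Rational(-5, 77), Pow(4069913, Rational(1, 2))))) = Add(17907, Mul(Rational(-5, 77), Pow(4069913, Rational(1, 2))))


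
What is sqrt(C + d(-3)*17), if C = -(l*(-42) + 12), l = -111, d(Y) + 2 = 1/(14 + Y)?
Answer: I*sqrt(569481)/11 ≈ 68.604*I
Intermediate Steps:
d(Y) = -2 + 1/(14 + Y)
C = -4674 (C = -(-111*(-42) + 12) = -(4662 + 12) = -1*4674 = -4674)
sqrt(C + d(-3)*17) = sqrt(-4674 + ((-27 - 2*(-3))/(14 - 3))*17) = sqrt(-4674 + ((-27 + 6)/11)*17) = sqrt(-4674 + ((1/11)*(-21))*17) = sqrt(-4674 - 21/11*17) = sqrt(-4674 - 357/11) = sqrt(-51771/11) = I*sqrt(569481)/11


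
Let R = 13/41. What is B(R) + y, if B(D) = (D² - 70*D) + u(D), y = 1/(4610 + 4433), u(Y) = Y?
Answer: -331044463/15201283 ≈ -21.777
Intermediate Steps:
y = 1/9043 ≈ 0.00011058
R = 13/41 (R = 13*(1/41) = 13/41 ≈ 0.31707)
B(D) = D² - 69*D (B(D) = (D² - 70*D) + D = D² - 69*D)
B(R) + y = 13*(-69 + 13/41)/41 + 1/9043 = (13/41)*(-2816/41) + 1/9043 = -36608/1681 + 1/9043 = -331044463/15201283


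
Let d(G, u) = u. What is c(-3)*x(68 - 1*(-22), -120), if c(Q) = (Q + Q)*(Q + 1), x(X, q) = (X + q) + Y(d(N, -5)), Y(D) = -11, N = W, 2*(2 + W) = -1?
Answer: -492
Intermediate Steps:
W = -5/2 (W = -2 + (1/2)*(-1) = -2 - 1/2 = -5/2 ≈ -2.5000)
N = -5/2 ≈ -2.5000
x(X, q) = -11 + X + q (x(X, q) = (X + q) - 11 = -11 + X + q)
c(Q) = 2*Q*(1 + Q) (c(Q) = (2*Q)*(1 + Q) = 2*Q*(1 + Q))
c(-3)*x(68 - 1*(-22), -120) = (2*(-3)*(1 - 3))*(-11 + (68 - 1*(-22)) - 120) = (2*(-3)*(-2))*(-11 + (68 + 22) - 120) = 12*(-11 + 90 - 120) = 12*(-41) = -492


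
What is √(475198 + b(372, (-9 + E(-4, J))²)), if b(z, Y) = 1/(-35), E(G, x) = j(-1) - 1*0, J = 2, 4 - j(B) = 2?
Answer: √582117515/35 ≈ 689.35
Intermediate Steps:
j(B) = 2 (j(B) = 4 - 1*2 = 4 - 2 = 2)
E(G, x) = 2 (E(G, x) = 2 - 1*0 = 2 + 0 = 2)
b(z, Y) = -1/35
√(475198 + b(372, (-9 + E(-4, J))²)) = √(475198 - 1/35) = √(16631929/35) = √582117515/35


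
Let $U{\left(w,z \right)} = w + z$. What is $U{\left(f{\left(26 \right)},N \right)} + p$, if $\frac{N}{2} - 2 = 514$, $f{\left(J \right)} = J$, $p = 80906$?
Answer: $81964$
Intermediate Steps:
$N = 1032$ ($N = 4 + 2 \cdot 514 = 4 + 1028 = 1032$)
$U{\left(f{\left(26 \right)},N \right)} + p = \left(26 + 1032\right) + 80906 = 1058 + 80906 = 81964$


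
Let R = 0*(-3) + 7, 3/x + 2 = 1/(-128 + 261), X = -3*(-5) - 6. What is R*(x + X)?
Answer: 13902/265 ≈ 52.460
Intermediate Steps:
X = 9 (X = 15 - 6 = 9)
x = -399/265 (x = 3/(-2 + 1/(-128 + 261)) = 3/(-2 + 1/133) = 3/(-265/133) = 3*(-133/265) = -399/265 ≈ -1.5057)
R = 7 (R = 0 + 7 = 7)
R*(x + X) = 7*(-399/265 + 9) = 7*(1986/265) = 13902/265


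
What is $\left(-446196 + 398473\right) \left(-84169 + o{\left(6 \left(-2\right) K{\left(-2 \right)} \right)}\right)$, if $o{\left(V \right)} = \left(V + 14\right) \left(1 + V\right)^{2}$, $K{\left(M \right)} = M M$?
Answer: $7601080825$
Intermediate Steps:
$K{\left(M \right)} = M^{2}$
$o{\left(V \right)} = \left(1 + V\right)^{2} \left(14 + V\right)$ ($o{\left(V \right)} = \left(14 + V\right) \left(1 + V\right)^{2} = \left(1 + V\right)^{2} \left(14 + V\right)$)
$\left(-446196 + 398473\right) \left(-84169 + o{\left(6 \left(-2\right) K{\left(-2 \right)} \right)}\right) = \left(-446196 + 398473\right) \left(-84169 + \left(1 + 6 \left(-2\right) \left(-2\right)^{2}\right)^{2} \left(14 + 6 \left(-2\right) \left(-2\right)^{2}\right)\right) = - 47723 \left(-84169 + \left(1 - 48\right)^{2} \left(14 - 48\right)\right) = - 47723 \left(-84169 + \left(-47\right)^{2} \left(-34\right)\right) = - 47723 \left(-84169 + 2209 \left(-34\right)\right) = - 47723 \left(-84169 - 75106\right) = \left(-47723\right) \left(-159275\right) = 7601080825$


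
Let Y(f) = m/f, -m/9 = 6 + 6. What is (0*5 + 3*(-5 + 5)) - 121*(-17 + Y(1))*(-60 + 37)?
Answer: -347875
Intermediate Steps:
m = -108 (m = -9*(6 + 6) = -9*12 = -108)
Y(f) = -108/f
(0*5 + 3*(-5 + 5)) - 121*(-17 + Y(1))*(-60 + 37) = (0*5 + 3*(-5 + 5)) - 121*(-17 - 108/1)*(-60 + 37) = (0 + 3*0) - 121*(-17 - 108*1)*(-23) = (0 + 0) - 121*(-17 - 108)*(-23) = 0 - (-15125)*(-23) = 0 - 121*2875 = 0 - 347875 = -347875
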